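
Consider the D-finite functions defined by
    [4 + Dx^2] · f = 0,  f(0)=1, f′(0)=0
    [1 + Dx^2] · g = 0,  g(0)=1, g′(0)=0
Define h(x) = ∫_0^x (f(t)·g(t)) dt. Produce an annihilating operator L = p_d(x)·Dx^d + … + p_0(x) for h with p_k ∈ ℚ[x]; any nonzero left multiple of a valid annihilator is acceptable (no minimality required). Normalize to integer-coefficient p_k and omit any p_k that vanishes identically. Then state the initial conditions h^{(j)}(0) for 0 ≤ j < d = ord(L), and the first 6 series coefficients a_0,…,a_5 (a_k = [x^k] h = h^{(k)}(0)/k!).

L = 9·Dx + 10·Dx^3 + Dx^5  (order 5).
h: a_k = 0, 1, 0, -5/6, 0, 41/120, …
ICs: h(0) = 0, h′(0) = 1, h′′(0) = 0, h′′′(0) = -5, h′′′′(0) = 0.

f: a_k = 1, 0, -2, 0, 2/3, 0, …
g: a_k = 1, 0, -1/2, 0, 1/24, 0, …
h₀=f·g: eliminate ⇒ L₀, order ≤ 2·2.
Integrate: L := L₀·Dx.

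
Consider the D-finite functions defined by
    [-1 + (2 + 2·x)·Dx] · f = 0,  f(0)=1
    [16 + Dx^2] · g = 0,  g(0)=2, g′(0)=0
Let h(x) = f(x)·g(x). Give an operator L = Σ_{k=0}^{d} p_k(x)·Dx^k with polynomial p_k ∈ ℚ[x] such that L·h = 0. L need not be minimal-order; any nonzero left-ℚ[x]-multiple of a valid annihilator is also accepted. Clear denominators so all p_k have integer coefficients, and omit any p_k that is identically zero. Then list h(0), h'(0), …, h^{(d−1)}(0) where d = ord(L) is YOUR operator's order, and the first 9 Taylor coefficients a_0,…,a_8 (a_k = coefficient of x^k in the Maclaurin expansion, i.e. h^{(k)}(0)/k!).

f: a_k = 1, 1/2, -1/8, 1/16, -5/128, 7/256, -21/1024, 33/2048, -429/32768, …
g: a_k = 2, 0, -16, 0, 64/3, 0, -512/45, 0, 1024/315, …
Product ⇒ symmetric product L₀, ord ≤ 2.
L = (67 + 128·x + 64·x^2) + (-4 - 4·x)·Dx + (4 + 8·x + 4·x^2)·Dx^2  (order 2).
h: a_k = 2, 1, -65/4, -63/8, 4465/192, 3733/384, -310129/23040, -219379/46080, 21374753/5160960, …
ICs: h(0) = 2, h′(0) = 1.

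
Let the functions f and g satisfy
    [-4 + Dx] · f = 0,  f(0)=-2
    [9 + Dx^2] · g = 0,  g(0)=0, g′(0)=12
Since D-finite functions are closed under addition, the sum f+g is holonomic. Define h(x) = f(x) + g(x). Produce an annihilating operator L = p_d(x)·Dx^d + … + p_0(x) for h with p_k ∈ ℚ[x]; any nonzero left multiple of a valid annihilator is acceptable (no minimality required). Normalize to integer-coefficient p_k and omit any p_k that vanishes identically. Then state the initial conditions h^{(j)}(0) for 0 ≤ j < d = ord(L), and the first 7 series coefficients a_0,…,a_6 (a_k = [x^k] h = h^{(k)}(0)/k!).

f: a_k = -2, -8, -16, -64/3, -64/3, -256/15, -512/45, …
g: a_k = 0, 12, 0, -18, 0, 81/10, 0, …
Weyl lclm of L_f,L_g ⇒ L₀ (ord ≤ 3).
L = -36 + 9·Dx - 4·Dx^2 + Dx^3  (order 3).
h: a_k = -2, 4, -16, -118/3, -64/3, -269/30, -512/45, …
ICs: h(0) = -2, h′(0) = 4, h′′(0) = -32.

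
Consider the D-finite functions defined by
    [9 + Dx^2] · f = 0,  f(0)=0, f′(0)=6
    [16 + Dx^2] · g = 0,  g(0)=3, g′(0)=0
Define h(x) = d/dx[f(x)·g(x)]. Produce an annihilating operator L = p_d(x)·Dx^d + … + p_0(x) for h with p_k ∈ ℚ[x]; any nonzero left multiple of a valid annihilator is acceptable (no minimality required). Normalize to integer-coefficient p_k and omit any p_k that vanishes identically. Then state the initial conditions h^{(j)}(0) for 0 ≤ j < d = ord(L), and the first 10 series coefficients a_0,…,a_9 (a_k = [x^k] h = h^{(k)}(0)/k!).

L = 49 + 50·Dx^2 + Dx^4  (order 4).
h: a_k = 18, 0, -513, 0, 8403/4, 0, -137257/40, 0, 6725601/2240, 0, …
ICs: h(0) = 18, h′(0) = 0, h′′(0) = -1026, h′′′(0) = 0.

f: a_k = 0, 6, 0, -9, 0, 81/20, 0, -243/280, 0, 243/2240, …
g: a_k = 3, 0, -24, 0, 32, 0, -256/15, 0, 512/105, 0, …
f·g: L₀ = L_f ⊗_s L_g, ord ≤ 2·2.
Derive L from L₀ (diff closure).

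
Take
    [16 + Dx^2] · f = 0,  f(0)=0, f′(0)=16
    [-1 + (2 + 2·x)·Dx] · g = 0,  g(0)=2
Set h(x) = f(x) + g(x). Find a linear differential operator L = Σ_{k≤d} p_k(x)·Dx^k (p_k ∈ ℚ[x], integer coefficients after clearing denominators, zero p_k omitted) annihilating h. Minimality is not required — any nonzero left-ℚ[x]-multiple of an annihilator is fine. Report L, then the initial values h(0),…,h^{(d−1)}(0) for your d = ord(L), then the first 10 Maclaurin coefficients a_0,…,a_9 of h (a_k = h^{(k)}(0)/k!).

f: a_k = 0, 16, 0, -128/3, 0, 512/15, 0, -4096/315, 0, 8192/2835, …
g: a_k = 2, 1, -1/4, 1/8, -5/64, 7/128, -21/512, 33/1024, -429/16384, 715/32768, …
Sum ⇒ L₀ = lclm(L_f,L_g) in ℚ(x)⟨Dx⟩.
L = (-1072 - 2048·x - 1024·x^2) + (2016 + 6112·x + 6144·x^2 + 2048·x^3)·Dx + (-67 - 128·x - 64·x^2)·Dx^2 + (126 + 382·x + 384·x^2 + 128·x^3)·Dx^3  (order 3).
h: a_k = 2, 17, -1/4, -1021/24, -5/64, 65641/1920, -21/512, -4183909/322560, -429/16384, 270462481/92897280, …
ICs: h(0) = 2, h′(0) = 17, h′′(0) = -1/2.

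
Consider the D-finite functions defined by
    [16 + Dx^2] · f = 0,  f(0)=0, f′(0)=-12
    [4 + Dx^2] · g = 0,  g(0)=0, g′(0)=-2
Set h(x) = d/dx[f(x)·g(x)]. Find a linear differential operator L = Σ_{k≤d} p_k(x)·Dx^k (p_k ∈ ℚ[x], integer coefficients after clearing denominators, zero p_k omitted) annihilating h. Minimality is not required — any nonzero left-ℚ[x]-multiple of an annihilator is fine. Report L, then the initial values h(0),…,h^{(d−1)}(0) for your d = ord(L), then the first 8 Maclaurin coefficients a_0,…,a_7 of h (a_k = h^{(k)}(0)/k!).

f: a_k = 0, -12, 0, 32, 0, -128/5, 0, 1024/105, …
g: a_k = 0, -2, 0, 4/3, 0, -4/15, 0, 8/315, …
h₀=f·g: eliminate ⇒ L₀, order ≤ 2·2.
h₀' ⇒ L via d/dx closure of L₀.
L = 144 + 40·Dx^2 + Dx^4  (order 4).
h: a_k = 0, 48, 0, -320, 0, 2912/5, 0, -10496/21, …
ICs: h(0) = 0, h′(0) = 48, h′′(0) = 0, h′′′(0) = -1920.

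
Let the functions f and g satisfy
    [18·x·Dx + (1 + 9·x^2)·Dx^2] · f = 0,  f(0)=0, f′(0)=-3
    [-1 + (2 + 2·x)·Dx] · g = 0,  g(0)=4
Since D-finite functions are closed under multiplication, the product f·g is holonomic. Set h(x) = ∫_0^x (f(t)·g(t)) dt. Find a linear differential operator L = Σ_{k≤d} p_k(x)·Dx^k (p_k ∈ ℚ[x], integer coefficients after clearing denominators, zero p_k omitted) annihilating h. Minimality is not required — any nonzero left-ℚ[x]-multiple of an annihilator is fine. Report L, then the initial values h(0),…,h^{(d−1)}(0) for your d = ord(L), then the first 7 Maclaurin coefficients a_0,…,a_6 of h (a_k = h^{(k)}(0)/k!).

L = (3 - 36·x - 9·x^2)·Dx + (-4 + 68·x + 108·x^2 + 36·x^3)·Dx^2 + (4 + 8·x + 40·x^2 + 72·x^3 + 36·x^4)·Dx^3  (order 3).
h: a_k = 0, 0, -6, -2, 75/8, 69/20, -10583/320, …
ICs: h(0) = 0, h′(0) = 0, h′′(0) = -12.

f: a_k = 0, -3, 0, 9, 0, -243/5, 0, …
g: a_k = 4, 2, -1/2, 1/4, -5/32, 7/64, -21/256, …
h₀=f·g: eliminate ⇒ L₀, order ≤ 2·1.
Integrate: L := L₀·Dx.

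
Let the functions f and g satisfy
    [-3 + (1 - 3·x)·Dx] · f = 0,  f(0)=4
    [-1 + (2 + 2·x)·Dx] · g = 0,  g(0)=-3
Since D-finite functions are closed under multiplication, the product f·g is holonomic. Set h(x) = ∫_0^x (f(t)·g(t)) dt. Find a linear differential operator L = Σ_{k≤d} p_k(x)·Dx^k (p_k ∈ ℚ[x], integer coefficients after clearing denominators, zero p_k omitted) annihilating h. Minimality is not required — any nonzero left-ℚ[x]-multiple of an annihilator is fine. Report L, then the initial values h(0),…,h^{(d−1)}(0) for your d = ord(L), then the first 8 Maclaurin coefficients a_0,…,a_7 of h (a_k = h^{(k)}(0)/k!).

L = (7 + 3·x)·Dx + (-2 + 4·x + 6·x^2)·Dx^2  (order 2).
h: a_k = 0, -12, -21, -83/2, -1497/16, -35913/160, -71833/128, -2585925/1792, …
ICs: h(0) = 0, h′(0) = -12.

f: a_k = 4, 12, 36, 108, 324, 972, 2916, 8748, …
g: a_k = -3, -3/2, 3/8, -3/16, 15/128, -21/256, 63/1024, -99/2048, …
Sym-product of L_f,L_g gives L₀ (≤ ord 1).
h=∫₀ˣh₀: take L = L₀·Dx.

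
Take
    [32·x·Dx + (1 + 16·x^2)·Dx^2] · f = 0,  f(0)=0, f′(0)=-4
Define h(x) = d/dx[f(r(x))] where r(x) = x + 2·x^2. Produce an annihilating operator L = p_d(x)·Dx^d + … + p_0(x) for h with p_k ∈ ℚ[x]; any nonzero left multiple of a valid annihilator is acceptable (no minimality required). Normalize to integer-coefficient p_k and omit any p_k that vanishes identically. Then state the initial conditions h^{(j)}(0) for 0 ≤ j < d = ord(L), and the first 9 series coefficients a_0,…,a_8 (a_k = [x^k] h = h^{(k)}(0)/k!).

L = (-4 + 32·x + 256·x^2 + 768·x^3 + 768·x^4) + (1 + 4·x + 16·x^2 + 128·x^3 + 320·x^4 + 256·x^5)·Dx  (order 1).
h: a_k = -4, -16, 64, 512, 256, -11264, -40960, 131072, 1359872, …
ICs: h(0) = -4.

f: a_k = 0, -4, 0, 64/3, 0, -1024/5, 0, 16384/7, 0, …
h₀=f(r): pull back L_f along r ⇒ L₀.
Derive L from L₀ (diff closure).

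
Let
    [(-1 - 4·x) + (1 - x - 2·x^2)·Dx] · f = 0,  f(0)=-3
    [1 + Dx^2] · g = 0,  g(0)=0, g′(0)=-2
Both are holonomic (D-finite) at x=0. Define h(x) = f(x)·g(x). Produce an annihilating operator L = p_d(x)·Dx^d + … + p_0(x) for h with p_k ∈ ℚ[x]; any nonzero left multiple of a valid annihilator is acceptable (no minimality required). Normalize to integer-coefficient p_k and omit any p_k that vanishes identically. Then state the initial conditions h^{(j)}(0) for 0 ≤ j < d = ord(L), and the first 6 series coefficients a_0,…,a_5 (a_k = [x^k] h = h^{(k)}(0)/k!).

f: a_k = -3, -3, -9, -15, -33, -63, …
g: a_k = 0, -2, 0, 1/3, 0, -1/60, …
h₀=f·g: eliminate ⇒ L₀, order ≤ 1·2.
L = (3 + x + 2·x^2) + (2 + 8·x)·Dx + (-1 + x + 2·x^2)·Dx^2  (order 2).
h: a_k = 0, 6, 6, 17, 29, 1261/20, …
ICs: h(0) = 0, h′(0) = 6.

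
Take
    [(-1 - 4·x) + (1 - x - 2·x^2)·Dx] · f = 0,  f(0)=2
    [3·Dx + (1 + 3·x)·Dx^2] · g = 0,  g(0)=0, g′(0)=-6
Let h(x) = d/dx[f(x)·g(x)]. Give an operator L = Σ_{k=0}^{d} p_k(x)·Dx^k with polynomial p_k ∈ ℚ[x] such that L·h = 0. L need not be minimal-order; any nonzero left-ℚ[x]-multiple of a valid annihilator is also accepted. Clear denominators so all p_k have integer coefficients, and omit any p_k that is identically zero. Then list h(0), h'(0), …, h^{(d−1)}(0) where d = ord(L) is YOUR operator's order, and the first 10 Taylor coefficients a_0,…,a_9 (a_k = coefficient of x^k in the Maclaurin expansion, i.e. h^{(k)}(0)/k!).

L = (192 + 756·x + 1296·x^2) + (3 + 165·x + 864·x^2 + 1008·x^3)·Dx + (-7 - 38·x - 13·x^2 + 162·x^3 + 144·x^4)·Dx^2  (order 2).
h: a_k = -12, 12, -162, 156, -1317, 9018/5, -51657/5, 134724/7, -5855247/70, 1339599/7, …
ICs: h(0) = -12, h′(0) = 12.

f: a_k = 2, 2, 6, 10, 22, 42, 86, 170, 342, 682, …
g: a_k = 0, -6, 9, -18, 81/2, -486/5, 243, -4374/7, 6561/4, -4374, …
Sym-product of L_f,L_g gives L₀ (≤ ord 2).
h₀' ⇒ L via d/dx closure of L₀.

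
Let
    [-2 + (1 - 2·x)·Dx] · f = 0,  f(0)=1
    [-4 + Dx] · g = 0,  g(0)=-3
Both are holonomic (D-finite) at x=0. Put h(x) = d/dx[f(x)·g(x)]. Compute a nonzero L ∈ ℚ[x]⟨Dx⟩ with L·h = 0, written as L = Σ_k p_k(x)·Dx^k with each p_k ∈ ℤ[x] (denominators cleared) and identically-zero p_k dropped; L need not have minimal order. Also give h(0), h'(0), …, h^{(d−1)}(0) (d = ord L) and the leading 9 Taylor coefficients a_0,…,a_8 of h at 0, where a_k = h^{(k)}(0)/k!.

f: a_k = 1, 2, 4, 8, 16, 32, 64, 128, 256, …
g: a_k = -3, -12, -24, -32, -32, -128/5, -256/15, -1024/105, -512/105, …
f·g: L₀ = L_f ⊗_s L_g, ord ≤ 1·1.
h₀' ⇒ L via d/dx closure of L₀.
L = (20 - 48·x + 32·x^2) + (-3 + 10·x - 8·x^2)·Dx  (order 1).
h: a_k = -18, -120, -456, -1344, -3488, -42368/5, -19840, -4765696/105, -10724864/105, …
ICs: h(0) = -18.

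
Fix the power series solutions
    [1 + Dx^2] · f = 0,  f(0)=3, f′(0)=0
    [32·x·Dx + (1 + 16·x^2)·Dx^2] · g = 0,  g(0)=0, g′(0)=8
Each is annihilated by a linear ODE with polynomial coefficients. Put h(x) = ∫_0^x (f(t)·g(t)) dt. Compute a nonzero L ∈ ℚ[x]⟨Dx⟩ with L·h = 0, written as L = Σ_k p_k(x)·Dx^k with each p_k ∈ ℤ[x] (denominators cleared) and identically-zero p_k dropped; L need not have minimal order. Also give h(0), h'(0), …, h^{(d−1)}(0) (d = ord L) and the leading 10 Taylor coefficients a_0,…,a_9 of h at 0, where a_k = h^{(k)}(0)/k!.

L = (1105 + 51776·x^2 + 22016·x^4 + 16384·x^6 + 65536·x^8)·Dx + (2112·x + 35840·x^3 + 49152·x^5 + 262144·x^7)·Dx^2 + (1122 + 52352·x^2 + 27648·x^4 + 32768·x^6 + 131072·x^8)·Dx^3 + (2112·x + 35840·x^3 + 49152·x^5 + 262144·x^7)·Dx^4 + (17 + 576·x^2 + 5632·x^4 + 16384·x^6 + 65536·x^8)·Dx^5  (order 5).
h: a_k = 0, 0, 12, 0, -35, 0, 6469/30, 0, -3079271/1680, 0, …
ICs: h(0) = 0, h′(0) = 0, h′′(0) = 24, h′′′(0) = 0, h′′′′(0) = -840.

f: a_k = 3, 0, -3/2, 0, 1/8, 0, -1/240, 0, 1/13440, 0, …
g: a_k = 0, 8, 0, -128/3, 0, 2048/5, 0, -32768/7, 0, 524288/9, …
L₀ := L_f ⊗_s L_g (sym. prod.), ord ≤ 4.
h=∫₀ˣh₀: take L = L₀·Dx.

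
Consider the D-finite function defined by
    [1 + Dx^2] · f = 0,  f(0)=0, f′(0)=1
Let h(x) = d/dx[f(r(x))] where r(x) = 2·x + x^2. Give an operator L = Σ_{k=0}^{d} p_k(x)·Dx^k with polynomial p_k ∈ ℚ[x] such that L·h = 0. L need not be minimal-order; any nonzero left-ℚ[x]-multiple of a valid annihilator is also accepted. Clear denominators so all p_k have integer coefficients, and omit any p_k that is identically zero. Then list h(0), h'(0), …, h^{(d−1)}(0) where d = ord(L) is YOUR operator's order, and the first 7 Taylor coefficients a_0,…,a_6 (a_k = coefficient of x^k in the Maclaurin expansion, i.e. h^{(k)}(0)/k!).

f: a_k = 0, 1, 0, -1/6, 0, 1/120, 0, …
L₀ from L_f via x↦r, Dx↦r'^{-1}Dx.
Derive L from L₀ (diff closure).
L = (7 + 16·x + 24·x^2 + 16·x^3 + 4·x^4) + (-3 - 3·x)·Dx + (1 + 2·x + x^2)·Dx^2  (order 2).
h: a_k = 2, 2, -4, -8, -11/3, 3, 202/45, …
ICs: h(0) = 2, h′(0) = 2.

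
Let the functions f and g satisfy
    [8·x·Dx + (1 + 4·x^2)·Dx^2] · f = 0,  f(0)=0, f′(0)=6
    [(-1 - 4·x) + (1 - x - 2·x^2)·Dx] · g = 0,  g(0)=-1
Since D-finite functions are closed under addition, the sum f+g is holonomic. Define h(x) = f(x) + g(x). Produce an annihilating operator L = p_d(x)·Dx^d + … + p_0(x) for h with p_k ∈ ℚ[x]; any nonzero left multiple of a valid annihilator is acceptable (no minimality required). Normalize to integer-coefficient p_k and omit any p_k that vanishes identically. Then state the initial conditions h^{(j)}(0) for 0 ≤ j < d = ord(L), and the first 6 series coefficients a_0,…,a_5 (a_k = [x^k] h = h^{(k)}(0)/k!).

L = (24 - 96·x - 864·x^2 - 1536·x^3 - 3264·x^4 - 768·x^6)·Dx + (-19 - 80·x - 100·x^2 - 544·x^3 - 1424·x^4 - 2368·x^5 - 192·x^6 - 768·x^7)·Dx^2 + (3 + 7·x + 32·x^2 - 28·x^3 + 24·x^4 - 240·x^5 - 256·x^6 - 64·x^7 - 128·x^8)·Dx^3  (order 3).
h: a_k = -1, 5, -3, -13, -11, -9/5, …
ICs: h(0) = -1, h′(0) = 5, h′′(0) = -6.

f: a_k = 0, 6, 0, -8, 0, 96/5, …
g: a_k = -1, -1, -3, -5, -11, -21, …
Sum ⇒ L₀ = lclm(L_f,L_g) in ℚ(x)⟨Dx⟩.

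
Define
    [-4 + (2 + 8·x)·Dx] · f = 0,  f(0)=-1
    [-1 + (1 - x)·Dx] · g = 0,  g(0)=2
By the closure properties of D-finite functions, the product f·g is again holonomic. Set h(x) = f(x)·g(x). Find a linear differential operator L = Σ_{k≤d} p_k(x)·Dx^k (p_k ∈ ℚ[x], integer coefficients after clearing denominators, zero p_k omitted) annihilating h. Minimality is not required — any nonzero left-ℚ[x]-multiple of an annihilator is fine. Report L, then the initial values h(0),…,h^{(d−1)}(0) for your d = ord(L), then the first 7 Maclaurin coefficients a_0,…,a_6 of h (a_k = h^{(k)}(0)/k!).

L = (3 + 2·x) + (-1 - 3·x + 4·x^2)·Dx  (order 1).
h: a_k = -2, -6, -2, -10, 10, -46, 122, …
ICs: h(0) = -2.

f: a_k = -1, -2, 2, -4, 10, -28, 84, …
g: a_k = 2, 2, 2, 2, 2, 2, 2, …
L₀ := L_f ⊗_s L_g (sym. prod.), ord ≤ 1.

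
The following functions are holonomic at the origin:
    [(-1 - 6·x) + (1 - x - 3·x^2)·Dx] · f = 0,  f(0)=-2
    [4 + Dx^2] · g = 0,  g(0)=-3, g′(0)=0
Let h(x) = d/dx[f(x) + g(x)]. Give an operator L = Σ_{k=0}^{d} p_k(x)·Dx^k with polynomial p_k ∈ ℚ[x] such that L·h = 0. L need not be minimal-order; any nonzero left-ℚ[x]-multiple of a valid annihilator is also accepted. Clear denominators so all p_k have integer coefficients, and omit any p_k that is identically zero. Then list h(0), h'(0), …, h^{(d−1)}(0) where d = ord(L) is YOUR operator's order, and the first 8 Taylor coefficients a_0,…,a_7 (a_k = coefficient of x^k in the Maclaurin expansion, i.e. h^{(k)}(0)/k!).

f: a_k = -2, -2, -8, -14, -38, -80, -194, -434, …
g: a_k = -3, 0, 6, 0, -2, 0, 4/15, 0, …
L₀ := lclm(L_f,L_g); ord L₀ ≤ 1+2.
Derive L from L₀ (diff closure).
L = (976 + 5056·x + 17104·x^2 + 11760·x^3 + 18720·x^4 + 3888·x^5 + 3888·x^6) + (-92 - 516·x + 372·x^2 + 1232·x^3 + 2280·x^4 + 3240·x^5 + 1512·x^6 + 1296·x^7)·Dx + (244 + 1264·x + 4276·x^2 + 2940·x^3 + 4680·x^4 + 972·x^5 + 972·x^6)·Dx^2 + (-23 - 129·x + 93·x^2 + 308·x^3 + 570·x^4 + 810·x^5 + 378·x^6 + 324·x^7)·Dx^3  (order 3).
h: a_k = -2, -4, -42, -160, -400, -5812/5, -3038, -853456/105, …
ICs: h(0) = -2, h′(0) = -4, h′′(0) = -84.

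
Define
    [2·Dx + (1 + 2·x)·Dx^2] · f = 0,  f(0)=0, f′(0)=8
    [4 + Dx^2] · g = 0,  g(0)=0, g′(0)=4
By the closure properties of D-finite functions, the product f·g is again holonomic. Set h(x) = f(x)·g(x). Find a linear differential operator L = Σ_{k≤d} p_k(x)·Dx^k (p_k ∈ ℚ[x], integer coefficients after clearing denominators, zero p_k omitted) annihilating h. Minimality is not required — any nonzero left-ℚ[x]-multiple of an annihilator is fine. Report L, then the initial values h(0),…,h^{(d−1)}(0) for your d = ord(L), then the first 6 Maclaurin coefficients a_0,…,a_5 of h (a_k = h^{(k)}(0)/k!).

f: a_k = 0, 8, -8, 32/3, -16, 128/5, …
g: a_k = 0, 4, 0, -8/3, 0, 8/15, …
Product ⇒ symmetric product L₀, ord ≤ 4.
L = (-48 + 192·x + 1216·x^2 + 2048·x^3 + 1024·x^4) + (32 + 320·x + 768·x^2 + 512·x^3)·Dx + (160·x + 672·x^2 + 1024·x^3 + 512·x^4)·Dx^2 + (8 + 80·x + 192·x^2 + 128·x^3)·Dx^3 + (3 + 28·x + 92·x^2 + 128·x^3 + 64·x^4)·Dx^4  (order 4).
h: a_k = 0, 0, 32, -32, 64/3, -128/3, …
ICs: h(0) = 0, h′(0) = 0, h′′(0) = 64, h′′′(0) = -192.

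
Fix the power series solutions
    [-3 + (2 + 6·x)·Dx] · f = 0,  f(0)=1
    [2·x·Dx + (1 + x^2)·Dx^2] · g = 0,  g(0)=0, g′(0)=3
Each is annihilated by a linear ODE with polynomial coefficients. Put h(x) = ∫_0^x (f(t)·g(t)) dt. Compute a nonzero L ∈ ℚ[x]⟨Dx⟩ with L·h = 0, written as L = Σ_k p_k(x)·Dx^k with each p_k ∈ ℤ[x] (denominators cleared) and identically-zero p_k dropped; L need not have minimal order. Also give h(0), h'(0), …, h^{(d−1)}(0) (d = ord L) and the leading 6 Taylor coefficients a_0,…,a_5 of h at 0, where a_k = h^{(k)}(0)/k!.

f: a_k = 1, 3/2, -9/8, 27/16, -405/128, 1701/256, …
g: a_k = 0, 3, 0, -1, 0, 3/5, …
Product ⇒ symmetric product L₀, ord ≤ 2.
Integrate: L := L₀·Dx.
L = (27 - 12·x - 9·x^2)·Dx + (-12 - 28·x + 36·x^2 + 36·x^3)·Dx^2 + (4 + 24·x + 40·x^2 + 24·x^3 + 36·x^4)·Dx^3  (order 3).
h: a_k = 0, 0, 3/2, 3/2, -35/32, 57/80, …
ICs: h(0) = 0, h′(0) = 0, h′′(0) = 3.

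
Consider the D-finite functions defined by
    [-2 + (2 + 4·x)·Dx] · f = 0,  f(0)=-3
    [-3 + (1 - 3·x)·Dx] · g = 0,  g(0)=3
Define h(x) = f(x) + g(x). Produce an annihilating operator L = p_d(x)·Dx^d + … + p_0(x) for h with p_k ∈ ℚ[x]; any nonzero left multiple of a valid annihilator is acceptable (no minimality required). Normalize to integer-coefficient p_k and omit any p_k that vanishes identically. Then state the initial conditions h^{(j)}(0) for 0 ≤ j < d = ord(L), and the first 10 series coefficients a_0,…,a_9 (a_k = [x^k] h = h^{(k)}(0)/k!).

f: a_k = -3, -3, 3/2, -3/2, 15/8, -21/8, 63/16, -99/16, 1287/128, -2145/128, …
g: a_k = 3, 9, 27, 81, 243, 729, 2187, 6561, 19683, 59049, …
f+g: L₀ = lclm(L_f,L_g), ord ≤ 1+1.
L = (21 + 27·x) + (-19 - 66·x - 81·x^2)·Dx + (2 + 7·x - 21·x^2 - 54·x^3)·Dx^2  (order 2).
h: a_k = 0, 6, 57/2, 159/2, 1959/8, 5811/8, 35055/16, 104877/16, 2520711/128, 7556127/128, …
ICs: h(0) = 0, h′(0) = 6.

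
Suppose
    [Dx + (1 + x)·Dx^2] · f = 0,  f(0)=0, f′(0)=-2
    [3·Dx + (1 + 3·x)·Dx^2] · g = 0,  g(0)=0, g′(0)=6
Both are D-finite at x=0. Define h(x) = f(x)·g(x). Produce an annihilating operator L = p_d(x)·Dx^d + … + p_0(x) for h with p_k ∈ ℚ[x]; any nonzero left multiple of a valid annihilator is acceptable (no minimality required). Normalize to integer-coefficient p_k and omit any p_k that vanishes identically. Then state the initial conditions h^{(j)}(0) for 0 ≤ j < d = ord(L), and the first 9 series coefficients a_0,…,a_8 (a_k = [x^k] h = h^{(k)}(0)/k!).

f: a_k = 0, -2, 1, -2/3, 1/2, -2/5, 1/3, -2/7, 1/4, …
g: a_k = 0, 6, -9, 18, -81/2, 486/5, -243, 4374/7, -6561/4, …
h₀=f·g: eliminate ⇒ L₀, order ≤ 2·2.
L = (30 + 72·x + 54·x^2)·Dx + (76 + 354·x + 540·x^2 + 270·x^3)·Dx^2 + (29 + 200·x + 486·x^2 + 504·x^3 + 189·x^4)·Dx^3 + (2 + 19·x + 68·x^2 + 114·x^3 + 90·x^4 + 27·x^5)·Dx^4  (order 4).
h: a_k = 0, 0, -12, 24, -49, 108, -1269/5, 3124/5, -44511/28, …
ICs: h(0) = 0, h′(0) = 0, h′′(0) = -24, h′′′(0) = 144.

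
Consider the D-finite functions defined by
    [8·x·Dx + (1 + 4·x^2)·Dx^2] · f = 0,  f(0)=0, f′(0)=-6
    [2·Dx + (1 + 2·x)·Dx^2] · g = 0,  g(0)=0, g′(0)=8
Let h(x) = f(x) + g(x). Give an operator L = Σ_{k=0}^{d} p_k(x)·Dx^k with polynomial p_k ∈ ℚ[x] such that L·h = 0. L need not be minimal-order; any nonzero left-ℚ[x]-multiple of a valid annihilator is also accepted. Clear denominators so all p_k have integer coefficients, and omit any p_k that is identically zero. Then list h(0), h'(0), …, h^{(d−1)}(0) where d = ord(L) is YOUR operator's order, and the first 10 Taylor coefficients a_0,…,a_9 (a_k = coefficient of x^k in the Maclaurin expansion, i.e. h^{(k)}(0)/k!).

L = (-8 - 48·x + 96·x^2 + 64·x^3)·Dx + (-8 - 16·x + 192·x^3 + 128·x^4)·Dx^2 + (-1 + 2·x + 8·x^2 + 16·x^3 + 48·x^4 + 32·x^5)·Dx^3  (order 3).
h: a_k = 0, 2, -8, 56/3, -16, 32/5, -128/3, 128, -128, 512/9, …
ICs: h(0) = 0, h′(0) = 2, h′′(0) = -16.

f: a_k = 0, -6, 0, 8, 0, -96/5, 0, 384/7, 0, -512/3, …
g: a_k = 0, 8, -8, 32/3, -16, 128/5, -128/3, 512/7, -128, 2048/9, …
Weyl lclm of L_f,L_g ⇒ L₀ (ord ≤ 4).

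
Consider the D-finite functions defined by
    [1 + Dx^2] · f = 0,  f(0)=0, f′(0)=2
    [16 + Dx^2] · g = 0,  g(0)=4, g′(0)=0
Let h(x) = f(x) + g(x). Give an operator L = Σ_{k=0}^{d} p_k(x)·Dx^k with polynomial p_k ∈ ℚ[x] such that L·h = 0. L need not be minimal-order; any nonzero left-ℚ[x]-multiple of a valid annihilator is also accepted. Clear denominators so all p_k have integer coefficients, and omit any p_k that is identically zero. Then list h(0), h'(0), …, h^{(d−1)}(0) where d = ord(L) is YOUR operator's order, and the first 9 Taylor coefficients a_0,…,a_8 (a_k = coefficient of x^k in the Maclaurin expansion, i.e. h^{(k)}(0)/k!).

f: a_k = 0, 2, 0, -1/3, 0, 1/60, 0, -1/2520, 0, …
g: a_k = 4, 0, -32, 0, 128/3, 0, -1024/45, 0, 2048/315, …
h₀=f+g: left-lcm gives L₀, ord ≤ 4.
L = 16 + 17·Dx^2 + Dx^4  (order 4).
h: a_k = 4, 2, -32, -1/3, 128/3, 1/60, -1024/45, -1/2520, 2048/315, …
ICs: h(0) = 4, h′(0) = 2, h′′(0) = -64, h′′′(0) = -2.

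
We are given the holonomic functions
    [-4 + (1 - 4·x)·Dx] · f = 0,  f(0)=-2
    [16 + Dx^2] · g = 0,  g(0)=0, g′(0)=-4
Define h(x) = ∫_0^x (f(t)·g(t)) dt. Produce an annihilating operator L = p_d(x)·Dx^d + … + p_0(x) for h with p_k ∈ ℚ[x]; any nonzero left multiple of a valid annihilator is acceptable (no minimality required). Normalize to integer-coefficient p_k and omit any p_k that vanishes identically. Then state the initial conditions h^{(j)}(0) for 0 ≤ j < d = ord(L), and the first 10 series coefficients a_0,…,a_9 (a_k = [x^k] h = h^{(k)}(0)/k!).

L = (-16 + 64·x)·Dx + 8·Dx^2 + (-1 + 4·x)·Dx^3  (order 3).
h: a_k = 0, 0, 4, 32/3, 80/3, 256/3, 12928/45, 103424/105, 1085696/315, 34742272/2835, …
ICs: h(0) = 0, h′(0) = 0, h′′(0) = 8.

f: a_k = -2, -8, -32, -128, -512, -2048, -8192, -32768, -131072, -524288, …
g: a_k = 0, -4, 0, 32/3, 0, -128/15, 0, 1024/315, 0, -2048/2835, …
Sym-product of L_f,L_g gives L₀ (≤ ord 2).
h=∫h₀ ⇒ L = L₀·Dx.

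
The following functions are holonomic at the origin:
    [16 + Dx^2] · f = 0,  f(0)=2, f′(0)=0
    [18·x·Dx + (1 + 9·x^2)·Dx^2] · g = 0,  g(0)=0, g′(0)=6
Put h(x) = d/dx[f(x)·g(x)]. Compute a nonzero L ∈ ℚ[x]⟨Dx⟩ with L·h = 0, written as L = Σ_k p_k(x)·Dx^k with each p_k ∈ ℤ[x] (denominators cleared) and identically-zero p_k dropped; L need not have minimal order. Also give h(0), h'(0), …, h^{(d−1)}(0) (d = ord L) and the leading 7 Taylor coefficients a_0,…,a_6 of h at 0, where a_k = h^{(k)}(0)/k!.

f: a_k = 2, 0, -16, 0, 64/3, 0, -512/45, …
g: a_k = 0, 6, 0, -18, 0, 486/5, 0, …
f·g: L₀ = L_f ⊗_s L_g, ord ≤ 2·2.
h=h₀': d/dx-closure on L₀ ⇒ L.
L = (524992 + 14103936·x^2 + 183342528·x^4 + 608394240·x^6 + 1431032832·x^8 + 3627970560·x^10 + 8707129344·x^12) + (314208·x + 11036736·x^3 + 108591840·x^5 + 419904000·x^7 + 1209323520·x^9 + 2176782336·x^11)·Dx + (38012 + 1098792·x^2 + 14837580·x^4 + 64186992·x^6 + 209112192·x^8 + 589545216·x^10 + 1088391168·x^12)·Dx^2 + (19638·x + 689796·x^3 + 6786990·x^5 + 26244000·x^7 + 75582720·x^9 + 136048896·x^11)·Dx^3 + (325 + 13581·x^2 + 211167·x^4 + 1635147·x^6 + 7479540·x^8 + 22674816·x^10 + 34012224·x^12)·Dx^4  (order 4).
h: a_k = 12, 0, -396, 0, 3052, 0, -342004/15, …
ICs: h(0) = 12, h′(0) = 0, h′′(0) = -792, h′′′(0) = 0.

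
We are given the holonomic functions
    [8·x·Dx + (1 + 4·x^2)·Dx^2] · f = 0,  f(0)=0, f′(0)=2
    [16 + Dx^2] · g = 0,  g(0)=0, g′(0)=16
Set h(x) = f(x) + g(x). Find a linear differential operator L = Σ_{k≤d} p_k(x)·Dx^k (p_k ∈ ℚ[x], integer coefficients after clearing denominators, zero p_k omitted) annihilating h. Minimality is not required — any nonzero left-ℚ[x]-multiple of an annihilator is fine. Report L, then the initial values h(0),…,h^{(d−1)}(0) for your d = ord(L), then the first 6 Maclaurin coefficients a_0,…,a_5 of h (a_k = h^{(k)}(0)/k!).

f: a_k = 0, 2, 0, -8/3, 0, 32/5, …
g: a_k = 0, 16, 0, -128/3, 0, 512/15, …
Sum ⇒ L₀ = lclm(L_f,L_g) in ℚ(x)⟨Dx⟩.
L = (-512·x + 5120·x^3 + 4096·x^5)·Dx + (16 + 512·x^2 + 2304·x^4 + 2048·x^6)·Dx^2 + (-32·x + 320·x^3 + 256·x^5)·Dx^3 + (1 + 32·x^2 + 144·x^4 + 128·x^6)·Dx^4  (order 4).
h: a_k = 0, 18, 0, -136/3, 0, 608/15, …
ICs: h(0) = 0, h′(0) = 18, h′′(0) = 0, h′′′(0) = -272.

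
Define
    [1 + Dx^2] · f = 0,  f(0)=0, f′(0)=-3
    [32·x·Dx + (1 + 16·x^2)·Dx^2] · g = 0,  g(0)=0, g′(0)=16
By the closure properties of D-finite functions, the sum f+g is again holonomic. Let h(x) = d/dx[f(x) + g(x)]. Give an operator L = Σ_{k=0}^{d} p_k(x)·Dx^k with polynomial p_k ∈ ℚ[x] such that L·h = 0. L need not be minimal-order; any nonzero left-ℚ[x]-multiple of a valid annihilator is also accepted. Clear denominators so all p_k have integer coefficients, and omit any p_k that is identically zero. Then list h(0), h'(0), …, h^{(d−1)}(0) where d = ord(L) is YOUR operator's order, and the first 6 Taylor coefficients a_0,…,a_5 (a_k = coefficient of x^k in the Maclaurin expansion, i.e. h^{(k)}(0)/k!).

L = (-6112·x + 99328·x^3 + 8192·x^5) + (-31 + 1072·x^2 + 25344·x^4 + 4096·x^6)·Dx + (-6112·x + 99328·x^3 + 8192·x^5)·Dx^2 + (-31 + 1072·x^2 + 25344·x^4 + 4096·x^6)·Dx^3  (order 3).
h: a_k = 13, 0, -509/2, 0, 32767/8, 0, …
ICs: h(0) = 13, h′(0) = 0, h′′(0) = -509.

f: a_k = 0, -3, 0, 1/2, 0, -1/40, …
g: a_k = 0, 16, 0, -256/3, 0, 4096/5, …
Sum ⇒ L₀ = lclm(L_f,L_g) in ℚ(x)⟨Dx⟩.
h=h₀': d/dx-closure on L₀ ⇒ L.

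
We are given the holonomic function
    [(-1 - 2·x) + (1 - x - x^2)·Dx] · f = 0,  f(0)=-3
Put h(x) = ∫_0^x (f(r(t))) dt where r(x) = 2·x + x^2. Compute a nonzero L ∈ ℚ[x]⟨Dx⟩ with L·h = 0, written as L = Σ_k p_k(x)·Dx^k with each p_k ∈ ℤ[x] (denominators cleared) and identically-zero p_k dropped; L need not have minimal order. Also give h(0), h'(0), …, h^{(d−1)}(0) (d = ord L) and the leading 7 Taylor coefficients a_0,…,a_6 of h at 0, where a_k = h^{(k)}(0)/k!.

L = (2 + 10·x + 12·x^2 + 4·x^3)·Dx + (-1 + 2·x + 5·x^2 + 4·x^3 + x^4)·Dx^2  (order 2).
h: a_k = 0, -3, -3, -9, -24, -354/5, -217, …
ICs: h(0) = 0, h′(0) = -3.

f: a_k = -3, -3, -6, -9, -15, -24, -39, …
Change of var in L_f (x↦r) gives L₀.
h=∫₀ˣh₀: take L = L₀·Dx.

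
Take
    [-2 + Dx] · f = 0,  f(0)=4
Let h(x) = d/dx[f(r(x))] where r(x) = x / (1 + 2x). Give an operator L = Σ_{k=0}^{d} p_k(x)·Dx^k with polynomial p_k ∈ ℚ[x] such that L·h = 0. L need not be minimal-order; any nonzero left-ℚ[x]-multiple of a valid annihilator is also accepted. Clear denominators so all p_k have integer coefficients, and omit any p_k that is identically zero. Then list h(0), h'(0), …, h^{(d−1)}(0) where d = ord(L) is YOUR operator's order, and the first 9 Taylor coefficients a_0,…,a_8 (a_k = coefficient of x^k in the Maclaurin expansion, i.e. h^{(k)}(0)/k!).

L = (-2 - 8·x) + (-1 - 4·x - 4·x^2)·Dx  (order 1).
h: a_k = 8, -16, 16, 32/3, -304/3, 4832/15, -34912/45, 501824/315, -904304/315, …
ICs: h(0) = 8.

f: a_k = 4, 8, 8, 16/3, 8/3, 16/15, 16/45, 32/315, 8/315, …
f∘r: x↦r, Dx↦Dx/r' in L_f ⇒ L₀.
Derive L from L₀ (diff closure).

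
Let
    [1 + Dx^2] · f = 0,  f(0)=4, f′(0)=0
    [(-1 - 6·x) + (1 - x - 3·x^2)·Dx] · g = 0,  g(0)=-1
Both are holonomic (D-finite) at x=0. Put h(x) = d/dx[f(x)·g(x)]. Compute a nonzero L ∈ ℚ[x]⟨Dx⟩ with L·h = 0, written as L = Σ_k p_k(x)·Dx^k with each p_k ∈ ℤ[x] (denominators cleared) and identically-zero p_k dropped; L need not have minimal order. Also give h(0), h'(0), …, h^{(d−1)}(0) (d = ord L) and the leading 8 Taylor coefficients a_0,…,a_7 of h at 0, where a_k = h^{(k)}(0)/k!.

L = (83 - 2·x - 5·x^2 + 6·x^3 + 9·x^4) + (16 + 98·x + 18·x^2 + 36·x^3)·Dx + (-5 + 4·x + 13·x^2 + 6·x^3 + 9·x^4)·Dx^2  (order 2).
h: a_k = -4, -28, -78, -818/3, -4385/6, -63119/30, -994343/180, -18558737/1260, …
ICs: h(0) = -4, h′(0) = -28.

f: a_k = 4, 0, -2, 0, 1/6, 0, -1/180, 0, …
g: a_k = -1, -1, -4, -7, -19, -40, -97, -217, …
h₀=f·g: eliminate ⇒ L₀, order ≤ 2·1.
h₀' ⇒ L via d/dx closure of L₀.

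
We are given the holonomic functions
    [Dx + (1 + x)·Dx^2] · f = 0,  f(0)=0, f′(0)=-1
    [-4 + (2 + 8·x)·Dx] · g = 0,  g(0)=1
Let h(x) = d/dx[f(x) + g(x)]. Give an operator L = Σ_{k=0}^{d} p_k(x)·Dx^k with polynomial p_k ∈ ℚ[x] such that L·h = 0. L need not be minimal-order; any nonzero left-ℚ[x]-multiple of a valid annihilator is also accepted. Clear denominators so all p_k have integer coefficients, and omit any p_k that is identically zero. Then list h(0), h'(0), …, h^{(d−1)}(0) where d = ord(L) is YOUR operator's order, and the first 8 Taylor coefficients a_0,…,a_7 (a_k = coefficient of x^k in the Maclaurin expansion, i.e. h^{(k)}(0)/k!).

f: a_k = 0, -1, 1/2, -1/3, 1/4, -1/5, 1/6, -1/7, …
g: a_k = 1, 2, -2, 4, -10, 28, -84, 264, …
h₀=f+g: left-lcm gives L₀, ord ≤ 3.
h₀' ⇒ L via d/dx closure of L₀.
L = (-8 + 4·x) + (-10 - 8·x + 20·x^2)·Dx + (-1 - 3·x + 6·x^2 + 8·x^3)·Dx^2  (order 2).
h: a_k = 1, -3, 11, -39, 139, -503, 1847, -6863, …
ICs: h(0) = 1, h′(0) = -3.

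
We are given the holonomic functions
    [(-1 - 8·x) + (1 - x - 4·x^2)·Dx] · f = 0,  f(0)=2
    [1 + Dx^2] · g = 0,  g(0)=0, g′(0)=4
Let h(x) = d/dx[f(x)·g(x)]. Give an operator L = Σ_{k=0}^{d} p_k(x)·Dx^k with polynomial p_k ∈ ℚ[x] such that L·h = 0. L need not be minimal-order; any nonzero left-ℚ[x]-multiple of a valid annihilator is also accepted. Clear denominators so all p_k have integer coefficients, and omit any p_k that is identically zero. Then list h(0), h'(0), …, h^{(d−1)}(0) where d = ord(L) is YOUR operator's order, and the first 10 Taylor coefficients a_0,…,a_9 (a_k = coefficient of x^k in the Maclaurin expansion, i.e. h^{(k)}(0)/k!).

f: a_k = 2, 2, 10, 18, 58, 130, 362, 882, 2330, 5858, …
g: a_k = 0, 4, 0, -2/3, 0, 1/30, 0, -1/1260, 0, 1/90720, …
Sym-product of L_f,L_g gives L₀ (≤ ord 2).
h₀' ⇒ L via d/dx closure of L₀.
L = (159 - 2·x - 7·x^2 + 8·x^3 + 16·x^4) + (22 + 178·x + 24·x^2 + 64·x^3)·Dx + (-7 + 6·x + 25·x^2 + 8·x^3 + 16·x^4)·Dx^2  (order 2).
h: a_k = 8, 16, 116, 848/3, 1127, 15242/5, 888089/90, 8673668/315, 411895657/5040, 1036399753/4536, …
ICs: h(0) = 8, h′(0) = 16.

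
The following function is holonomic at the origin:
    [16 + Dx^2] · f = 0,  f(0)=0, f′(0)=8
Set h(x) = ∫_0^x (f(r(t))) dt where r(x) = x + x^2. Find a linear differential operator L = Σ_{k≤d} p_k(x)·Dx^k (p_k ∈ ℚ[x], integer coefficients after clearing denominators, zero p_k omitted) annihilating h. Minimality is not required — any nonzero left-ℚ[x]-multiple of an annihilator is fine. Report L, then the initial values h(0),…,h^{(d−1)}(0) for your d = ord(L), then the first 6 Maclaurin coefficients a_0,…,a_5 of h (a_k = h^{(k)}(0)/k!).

L = (16 + 96·x + 192·x^2 + 128·x^3)·Dx - 2·Dx^2 + (1 + 2·x)·Dx^3  (order 3).
h: a_k = 0, 0, 4, 8/3, -16/3, -64/5, …
ICs: h(0) = 0, h′(0) = 0, h′′(0) = 8.

f: a_k = 0, 8, 0, -64/3, 0, 256/15, …
Change of var in L_f (x↦r) gives L₀.
Integrate: L := L₀·Dx.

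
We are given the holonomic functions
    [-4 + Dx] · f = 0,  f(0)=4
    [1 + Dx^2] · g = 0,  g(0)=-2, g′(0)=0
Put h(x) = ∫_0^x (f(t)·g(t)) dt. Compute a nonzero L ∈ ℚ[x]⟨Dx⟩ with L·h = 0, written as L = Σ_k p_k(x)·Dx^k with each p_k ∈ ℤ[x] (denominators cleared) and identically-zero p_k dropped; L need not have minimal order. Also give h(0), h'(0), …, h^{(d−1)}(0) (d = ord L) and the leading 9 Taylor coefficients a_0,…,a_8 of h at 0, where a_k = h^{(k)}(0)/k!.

f: a_k = 4, 16, 32, 128/3, 128/3, 512/15, 1024/45, 4096/315, 2048/315, …
g: a_k = -2, 0, 1, 0, -1/12, 0, 1/360, 0, -1/20160, …
L₀ := L_f ⊗_s L_g (sym. prod.), ord ≤ 2.
∫: right-multiply L₀ by Dx.
L = 17·Dx - 8·Dx^2 + Dx^3  (order 3).
h: a_k = 0, -8, -16, -20, -52/3, -161/15, -202/45, -11/14, 727/1260, …
ICs: h(0) = 0, h′(0) = -8, h′′(0) = -32.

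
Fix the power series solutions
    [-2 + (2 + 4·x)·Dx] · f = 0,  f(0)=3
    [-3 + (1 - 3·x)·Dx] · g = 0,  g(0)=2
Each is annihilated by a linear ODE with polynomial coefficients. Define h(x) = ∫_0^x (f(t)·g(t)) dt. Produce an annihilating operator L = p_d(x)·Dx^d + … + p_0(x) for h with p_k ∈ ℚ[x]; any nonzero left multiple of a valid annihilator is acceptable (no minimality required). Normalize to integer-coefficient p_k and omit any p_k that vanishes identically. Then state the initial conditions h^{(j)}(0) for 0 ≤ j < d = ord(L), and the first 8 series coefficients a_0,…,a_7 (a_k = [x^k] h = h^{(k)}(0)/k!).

L = (4 + 3·x)·Dx + (-1 + x + 6·x^2)·Dx^2  (order 2).
h: a_k = 0, 6, 12, 23, 105/2, 501/4, 314, 45153/56, …
ICs: h(0) = 0, h′(0) = 6.

f: a_k = 3, 3, -3/2, 3/2, -15/8, 21/8, -63/16, 99/16, …
g: a_k = 2, 6, 18, 54, 162, 486, 1458, 4374, …
f·g: L₀ = L_f ⊗_s L_g, ord ≤ 1·1.
h=∫h₀ ⇒ L = L₀·Dx.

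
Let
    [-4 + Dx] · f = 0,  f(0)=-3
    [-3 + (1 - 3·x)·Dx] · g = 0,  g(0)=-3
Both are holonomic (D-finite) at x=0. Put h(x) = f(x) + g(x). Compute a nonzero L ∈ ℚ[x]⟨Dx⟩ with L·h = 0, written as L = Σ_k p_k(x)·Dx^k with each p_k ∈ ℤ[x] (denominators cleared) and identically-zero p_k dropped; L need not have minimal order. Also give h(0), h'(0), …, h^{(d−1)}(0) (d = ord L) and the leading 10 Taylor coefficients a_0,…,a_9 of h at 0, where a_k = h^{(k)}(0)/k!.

f: a_k = -3, -12, -24, -32, -32, -128/5, -256/15, -1024/105, -512/105, -2048/945, …
g: a_k = -3, -9, -27, -81, -243, -729, -2187, -6561, -19683, -59049, …
L₀ := lclm(L_f,L_g); ord L₀ ≤ 1+1.
L = (24 + 144·x) + (-2 - 96·x + 144·x^2)·Dx + (-1 + 15·x - 36·x^2)·Dx^2  (order 2).
h: a_k = -6, -21, -51, -113, -275, -3773/5, -33061/15, -689929/105, -2067227/105, -55803353/945, …
ICs: h(0) = -6, h′(0) = -21.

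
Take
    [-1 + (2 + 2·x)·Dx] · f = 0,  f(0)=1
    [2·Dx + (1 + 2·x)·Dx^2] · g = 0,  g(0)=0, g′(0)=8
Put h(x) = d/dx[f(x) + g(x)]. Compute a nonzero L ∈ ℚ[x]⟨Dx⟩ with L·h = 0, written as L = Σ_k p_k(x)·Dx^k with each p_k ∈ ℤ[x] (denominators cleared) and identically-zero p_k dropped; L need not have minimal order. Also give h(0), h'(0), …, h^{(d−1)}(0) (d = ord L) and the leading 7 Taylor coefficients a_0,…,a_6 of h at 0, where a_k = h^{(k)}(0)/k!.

L = (10 + 4·x) + (29 + 52·x + 20·x^2)·Dx + (6 + 22·x + 24·x^2 + 8·x^3)·Dx^2  (order 2).
h: a_k = 17/2, -65/4, 515/16, -2053/32, 32803/256, -131135/512, 1048807/2048, …
ICs: h(0) = 17/2, h′(0) = -65/4.

f: a_k = 1, 1/2, -1/8, 1/16, -5/128, 7/256, -21/1024, …
g: a_k = 0, 8, -8, 32/3, -16, 128/5, -128/3, …
f+g: L₀ = lclm(L_f,L_g), ord ≤ 1+2.
Differentiate: ansatz ord ≤ ord L₀ ⇒ L.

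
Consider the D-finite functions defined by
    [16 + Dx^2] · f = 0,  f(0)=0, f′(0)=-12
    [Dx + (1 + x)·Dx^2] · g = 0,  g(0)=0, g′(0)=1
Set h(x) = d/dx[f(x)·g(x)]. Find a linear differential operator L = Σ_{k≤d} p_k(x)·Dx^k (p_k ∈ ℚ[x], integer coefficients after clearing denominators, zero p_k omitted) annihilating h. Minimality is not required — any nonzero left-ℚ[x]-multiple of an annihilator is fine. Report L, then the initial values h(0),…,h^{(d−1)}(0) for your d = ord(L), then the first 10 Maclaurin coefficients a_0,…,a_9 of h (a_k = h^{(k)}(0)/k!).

f: a_k = 0, -12, 0, 32, 0, -128/5, 0, 1024/105, 0, -2048/945, …
g: a_k = 0, 1, -1/2, 1/3, -1/4, 1/5, -1/6, 1/7, -1/8, 1/9, …
L₀ := L_f ⊗_s L_g (sym. prod.), ord ≤ 4.
Differentiate: ansatz ord ≤ ord L₀ ⇒ L.
L = (96160 + 647168·x + 1757184·x^2 + 2482176·x^3 + 1931264·x^4 + 786432·x^5 + 131072·x^6) + (13728 + 74144·x + 156160·x^2 + 161280·x^3 + 81920·x^4 + 16384·x^5)·Dx + (13546 + 87008·x + 228848·x^2 + 316416·x^3 + 242944·x^4 + 98304·x^5 + 16384·x^6)·Dx^2 + (858 + 4634·x + 9760·x^2 + 10080·x^3 + 5120·x^4 + 1024·x^5)·Dx^3 + (471 + 2910·x + 7439·x^2 + 10080·x^3 + 7640·x^4 + 3072·x^5 + 512·x^6)·Dx^4  (order 4).
h: a_k = 0, -24, 18, 112, -65, -104, 238/5, 992/21, -291/14, -7544/945, …
ICs: h(0) = 0, h′(0) = -24, h′′(0) = 36, h′′′(0) = 672.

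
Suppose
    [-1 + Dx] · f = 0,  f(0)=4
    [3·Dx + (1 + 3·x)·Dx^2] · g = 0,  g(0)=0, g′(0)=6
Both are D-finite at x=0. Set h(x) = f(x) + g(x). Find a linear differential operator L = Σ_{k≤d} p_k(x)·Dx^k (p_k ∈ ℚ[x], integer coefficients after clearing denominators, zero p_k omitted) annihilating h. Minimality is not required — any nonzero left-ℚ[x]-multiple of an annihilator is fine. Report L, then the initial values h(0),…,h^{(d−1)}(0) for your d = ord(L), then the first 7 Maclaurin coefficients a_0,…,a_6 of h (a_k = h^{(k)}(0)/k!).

f: a_k = 4, 4, 2, 2/3, 1/6, 1/30, 1/180, …
g: a_k = 0, 6, -9, 18, -81/2, 486/5, -243, …
Weyl lclm of L_f,L_g ⇒ L₀ (ord ≤ 3).
L = (-21 - 9·x)·Dx + (17 - 6·x - 9·x^2)·Dx^2 + (4 + 15·x + 9·x^2)·Dx^3  (order 3).
h: a_k = 4, 10, -7, 56/3, -121/3, 2917/30, -43739/180, …
ICs: h(0) = 4, h′(0) = 10, h′′(0) = -14.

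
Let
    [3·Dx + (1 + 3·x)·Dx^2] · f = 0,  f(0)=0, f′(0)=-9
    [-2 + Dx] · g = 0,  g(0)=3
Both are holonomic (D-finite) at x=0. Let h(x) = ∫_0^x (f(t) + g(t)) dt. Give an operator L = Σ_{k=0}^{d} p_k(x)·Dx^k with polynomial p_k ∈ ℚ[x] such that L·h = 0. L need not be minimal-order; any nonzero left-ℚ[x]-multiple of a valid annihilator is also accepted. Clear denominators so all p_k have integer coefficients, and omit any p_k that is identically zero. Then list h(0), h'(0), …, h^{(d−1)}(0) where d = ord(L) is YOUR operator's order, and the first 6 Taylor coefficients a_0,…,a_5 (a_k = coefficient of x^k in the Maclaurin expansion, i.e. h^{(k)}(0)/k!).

L = (-48 - 36·x)·Dx^2 + (14 - 24·x - 36·x^2)·Dx^3 + (5 + 21·x + 18·x^2)·Dx^4  (order 4).
h: a_k = 0, 3, -3/2, 13/2, -23/4, 251/20, …
ICs: h(0) = 0, h′(0) = 3, h′′(0) = -3, h′′′(0) = 39.

f: a_k = 0, -9, 27/2, -27, 243/4, -729/5, …
g: a_k = 3, 6, 6, 4, 2, 4/5, …
h₀=f+g: left-lcm gives L₀, ord ≤ 3.
∫: right-multiply L₀ by Dx.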